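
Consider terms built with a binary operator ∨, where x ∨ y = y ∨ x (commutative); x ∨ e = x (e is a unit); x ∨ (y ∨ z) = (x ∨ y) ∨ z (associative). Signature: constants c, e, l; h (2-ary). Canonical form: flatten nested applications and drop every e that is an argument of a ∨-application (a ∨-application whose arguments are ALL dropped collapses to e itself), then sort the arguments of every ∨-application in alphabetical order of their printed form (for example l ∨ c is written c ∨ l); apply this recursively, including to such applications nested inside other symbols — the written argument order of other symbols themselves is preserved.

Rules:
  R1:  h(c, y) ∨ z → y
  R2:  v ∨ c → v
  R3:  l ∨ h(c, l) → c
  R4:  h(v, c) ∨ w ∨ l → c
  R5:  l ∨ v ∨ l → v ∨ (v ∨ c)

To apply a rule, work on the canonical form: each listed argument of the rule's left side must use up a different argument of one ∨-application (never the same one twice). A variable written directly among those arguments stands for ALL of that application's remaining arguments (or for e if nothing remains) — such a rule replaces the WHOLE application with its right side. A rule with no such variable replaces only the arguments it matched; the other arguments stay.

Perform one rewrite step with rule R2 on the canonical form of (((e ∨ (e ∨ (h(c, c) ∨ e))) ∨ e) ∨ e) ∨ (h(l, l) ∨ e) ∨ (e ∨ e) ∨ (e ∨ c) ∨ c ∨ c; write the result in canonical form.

Canonical form:  c ∨ c ∨ c ∨ h(c, c) ∨ h(l, l)
Apply R2:  consuming c;  v := c ∨ c ∨ h(c, c) ∨ h(l, l)
The extension variable absorbs all remaining arguments, so the whole application is rewritten.
Giving:  c ∨ c ∨ h(c, c) ∨ h(l, l)

Answer: c ∨ c ∨ h(c, c) ∨ h(l, l)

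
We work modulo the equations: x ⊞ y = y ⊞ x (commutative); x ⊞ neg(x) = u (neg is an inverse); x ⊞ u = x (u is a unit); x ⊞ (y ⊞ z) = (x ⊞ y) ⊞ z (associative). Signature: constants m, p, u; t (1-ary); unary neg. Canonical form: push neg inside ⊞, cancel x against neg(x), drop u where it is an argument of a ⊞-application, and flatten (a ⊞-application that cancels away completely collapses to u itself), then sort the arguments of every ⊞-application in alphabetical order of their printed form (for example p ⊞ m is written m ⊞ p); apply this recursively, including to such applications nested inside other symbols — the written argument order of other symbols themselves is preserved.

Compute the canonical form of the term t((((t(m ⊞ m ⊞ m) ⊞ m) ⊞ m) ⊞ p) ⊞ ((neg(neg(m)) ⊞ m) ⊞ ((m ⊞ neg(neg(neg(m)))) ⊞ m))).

Work inside:  (((t(m ⊞ m ⊞ m) ⊞ m) ⊞ m) ⊞ p) ⊞ ((neg(neg(m)) ⊞ m) ⊞ ((m ⊞ neg(neg(neg(m)))) ⊞ m))
Push neg inside:  distribute neg over ⊞ and collapse double neg
Collect:  t(m ⊞ m ⊞ m) ⊞ m ⊞ m ⊞ m ⊞ m ⊞ m ⊞ p
Sort:  m ⊞ m ⊞ m ⊞ m ⊞ m ⊞ p ⊞ t(m ⊞ m ⊞ m)
Put back:  t(m ⊞ m ⊞ m ⊞ m ⊞ m ⊞ p ⊞ t(m ⊞ m ⊞ m))

Answer: t(m ⊞ m ⊞ m ⊞ m ⊞ m ⊞ p ⊞ t(m ⊞ m ⊞ m))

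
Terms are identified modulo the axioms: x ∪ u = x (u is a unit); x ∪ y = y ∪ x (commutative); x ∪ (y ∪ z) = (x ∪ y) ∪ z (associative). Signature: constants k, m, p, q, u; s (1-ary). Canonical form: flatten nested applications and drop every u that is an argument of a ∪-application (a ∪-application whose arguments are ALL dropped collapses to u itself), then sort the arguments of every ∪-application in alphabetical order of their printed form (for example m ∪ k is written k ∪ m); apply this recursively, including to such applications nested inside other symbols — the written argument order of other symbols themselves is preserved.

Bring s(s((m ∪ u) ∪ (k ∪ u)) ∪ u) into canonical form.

Work inside:  s((m ∪ u) ∪ (k ∪ u)) ∪ u
Simplify inside:  s((m ∪ u) ∪ (k ∪ u))  →  s(k ∪ m)
Units out:  drop u
Sort:  s(k ∪ m)
Rebuild:  s(s(k ∪ m))

Answer: s(s(k ∪ m))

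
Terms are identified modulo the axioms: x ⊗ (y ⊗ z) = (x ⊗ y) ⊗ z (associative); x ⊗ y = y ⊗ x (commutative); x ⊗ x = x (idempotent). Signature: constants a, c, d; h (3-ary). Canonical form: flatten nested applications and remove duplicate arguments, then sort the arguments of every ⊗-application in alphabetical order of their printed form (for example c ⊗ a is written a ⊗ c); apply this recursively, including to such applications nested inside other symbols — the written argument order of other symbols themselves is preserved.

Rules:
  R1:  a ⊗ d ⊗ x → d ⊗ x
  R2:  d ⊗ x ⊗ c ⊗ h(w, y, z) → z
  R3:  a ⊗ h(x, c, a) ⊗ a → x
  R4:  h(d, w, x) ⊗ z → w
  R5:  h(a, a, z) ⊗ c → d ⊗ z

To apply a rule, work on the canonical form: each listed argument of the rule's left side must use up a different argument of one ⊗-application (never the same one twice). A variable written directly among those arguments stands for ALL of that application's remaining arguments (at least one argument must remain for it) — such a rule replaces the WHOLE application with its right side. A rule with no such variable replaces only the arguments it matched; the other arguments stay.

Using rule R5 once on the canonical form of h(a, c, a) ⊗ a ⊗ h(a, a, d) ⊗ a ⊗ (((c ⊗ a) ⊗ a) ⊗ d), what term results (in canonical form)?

Answer: a ⊗ d ⊗ h(a, c, a)

Derivation:
Canonical form:  a ⊗ c ⊗ d ⊗ h(a, a, d) ⊗ h(a, c, a)
R5 matches:  uses c, h(a, a, d);  z := d
Giving:  a ⊗ d ⊗ h(a, c, a)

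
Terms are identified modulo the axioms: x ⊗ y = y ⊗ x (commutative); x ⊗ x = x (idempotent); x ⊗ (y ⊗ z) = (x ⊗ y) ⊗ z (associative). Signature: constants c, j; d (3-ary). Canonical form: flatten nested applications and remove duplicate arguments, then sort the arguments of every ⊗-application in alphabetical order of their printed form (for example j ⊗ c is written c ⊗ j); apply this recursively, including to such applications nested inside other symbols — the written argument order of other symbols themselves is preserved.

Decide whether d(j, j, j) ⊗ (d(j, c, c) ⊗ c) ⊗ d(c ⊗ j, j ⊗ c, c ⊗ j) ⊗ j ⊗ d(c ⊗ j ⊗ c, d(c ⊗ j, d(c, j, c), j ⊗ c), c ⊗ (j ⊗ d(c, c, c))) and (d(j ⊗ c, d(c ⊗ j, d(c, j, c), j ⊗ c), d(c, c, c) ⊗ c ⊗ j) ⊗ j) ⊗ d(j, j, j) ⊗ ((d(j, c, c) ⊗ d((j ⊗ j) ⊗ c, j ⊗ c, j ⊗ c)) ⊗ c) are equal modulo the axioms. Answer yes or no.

Left:  d(j, j, j) ⊗ (d(j, c, c) ⊗ c) ⊗ d(c ⊗ j, j ⊗ c, c ⊗ j) ⊗ j ⊗ d(c ⊗ j ⊗ c, d(c ⊗ j, d(c, j, c), j ⊗ c), c ⊗ (j ⊗ d(c, c, c)))
  Flatten:  d(j, j, j) ⊗ d(j, c, c) ⊗ c ⊗ d(c ⊗ j, j ⊗ c, c ⊗ j) ⊗ j ⊗ d(c ⊗ j ⊗ c, d(c ⊗ j, d(c, j, c), j ⊗ c), c ⊗ (j ⊗ d(c, c, c)))
  Inside:  d(c ⊗ j, j ⊗ c, c ⊗ j)  →  d(c ⊗ j, c ⊗ j, c ⊗ j)
  Simplify inside:  d(c ⊗ j ⊗ c, d(c ⊗ j, d(c, j, c), j ⊗ c), c ⊗ (j ⊗ d(c, c, c)))  →  d(c ⊗ j, d(c ⊗ j, d(c, j, c), c ⊗ j), c ⊗ d(c, c, c) ⊗ j)
  Order the arguments:  c ⊗ d(c ⊗ j, c ⊗ j, c ⊗ j) ⊗ d(c ⊗ j, d(c ⊗ j, d(c, j, c), c ⊗ j), c ⊗ d(c, c, c) ⊗ j) ⊗ d(j, c, c) ⊗ d(j, j, j) ⊗ j
Right:  (d(j ⊗ c, d(c ⊗ j, d(c, j, c), j ⊗ c), d(c, c, c) ⊗ c ⊗ j) ⊗ j) ⊗ d(j, j, j) ⊗ ((d(j, c, c) ⊗ d((j ⊗ j) ⊗ c, j ⊗ c, j ⊗ c)) ⊗ c)
  Merge nested applications:  d(j ⊗ c, d(c ⊗ j, d(c, j, c), j ⊗ c), d(c, c, c) ⊗ c ⊗ j) ⊗ j ⊗ d(j, j, j) ⊗ d(j, c, c) ⊗ d((j ⊗ j) ⊗ c, j ⊗ c, j ⊗ c) ⊗ c
  Simplify inside:  d(j ⊗ c, d(c ⊗ j, d(c, j, c), j ⊗ c), d(c, c, c) ⊗ c ⊗ j)  →  d(c ⊗ j, d(c ⊗ j, d(c, j, c), c ⊗ j), c ⊗ d(c, c, c) ⊗ j)
  Inside:  d((j ⊗ j) ⊗ c, j ⊗ c, j ⊗ c)  →  d(c ⊗ j, c ⊗ j, c ⊗ j)
  Order the arguments:  c ⊗ d(c ⊗ j, c ⊗ j, c ⊗ j) ⊗ d(c ⊗ j, d(c ⊗ j, d(c, j, c), c ⊗ j), c ⊗ d(c, c, c) ⊗ j) ⊗ d(j, c, c) ⊗ d(j, j, j) ⊗ j

Answer: yes — both canonical forms are c ⊗ d(c ⊗ j, c ⊗ j, c ⊗ j) ⊗ d(c ⊗ j, d(c ⊗ j, d(c, j, c), c ⊗ j), c ⊗ d(c, c, c) ⊗ j) ⊗ d(j, c, c) ⊗ d(j, j, j) ⊗ j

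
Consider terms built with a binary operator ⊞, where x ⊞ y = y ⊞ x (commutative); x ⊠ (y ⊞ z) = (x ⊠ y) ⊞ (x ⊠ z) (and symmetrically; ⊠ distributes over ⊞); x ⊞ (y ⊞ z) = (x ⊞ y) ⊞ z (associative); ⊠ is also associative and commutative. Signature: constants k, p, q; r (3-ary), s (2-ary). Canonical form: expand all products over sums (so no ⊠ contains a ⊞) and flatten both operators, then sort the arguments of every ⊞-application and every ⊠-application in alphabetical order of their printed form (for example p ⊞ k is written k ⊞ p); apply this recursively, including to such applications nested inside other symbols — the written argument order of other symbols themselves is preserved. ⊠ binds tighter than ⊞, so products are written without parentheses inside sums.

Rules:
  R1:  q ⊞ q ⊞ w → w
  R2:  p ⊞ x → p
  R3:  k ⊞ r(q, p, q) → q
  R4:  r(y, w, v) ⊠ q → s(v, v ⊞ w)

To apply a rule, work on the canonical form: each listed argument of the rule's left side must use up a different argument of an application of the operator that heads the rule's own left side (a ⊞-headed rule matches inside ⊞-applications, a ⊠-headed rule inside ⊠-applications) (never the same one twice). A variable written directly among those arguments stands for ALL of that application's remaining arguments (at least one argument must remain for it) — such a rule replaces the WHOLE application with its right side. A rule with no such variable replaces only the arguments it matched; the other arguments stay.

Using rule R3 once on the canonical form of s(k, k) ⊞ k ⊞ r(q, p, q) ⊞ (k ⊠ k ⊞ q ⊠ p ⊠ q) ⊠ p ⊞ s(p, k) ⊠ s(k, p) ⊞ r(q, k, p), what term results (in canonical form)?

Canonical form:  k ⊞ k ⊠ k ⊠ p ⊞ p ⊠ p ⊠ q ⊠ q ⊞ r(q, k, p) ⊞ r(q, p, q) ⊞ s(k, k) ⊞ s(k, p) ⊠ s(p, k)
Match R3:  consume k, r(q, p, q)
New term:  k ⊠ k ⊠ p ⊞ p ⊠ p ⊠ q ⊠ q ⊞ q ⊞ r(q, k, p) ⊞ s(k, k) ⊞ s(k, p) ⊠ s(p, k)

Answer: k ⊠ k ⊠ p ⊞ p ⊠ p ⊠ q ⊠ q ⊞ q ⊞ r(q, k, p) ⊞ s(k, k) ⊞ s(k, p) ⊠ s(p, k)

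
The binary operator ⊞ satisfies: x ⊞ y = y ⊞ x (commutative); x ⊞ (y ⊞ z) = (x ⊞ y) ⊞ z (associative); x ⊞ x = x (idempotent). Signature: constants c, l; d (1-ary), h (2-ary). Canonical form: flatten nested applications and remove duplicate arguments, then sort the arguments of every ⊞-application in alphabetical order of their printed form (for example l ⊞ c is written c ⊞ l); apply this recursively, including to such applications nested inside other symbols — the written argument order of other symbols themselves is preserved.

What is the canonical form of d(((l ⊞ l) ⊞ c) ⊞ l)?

Answer: d(c ⊞ l)

Derivation:
Work inside:  ((l ⊞ l) ⊞ c) ⊞ l
Merge nested applications:  l ⊞ l ⊞ c ⊞ l
Idempotence:  drop duplicate l, l
Sort arguments:  c ⊞ l
Rebuild:  d(c ⊞ l)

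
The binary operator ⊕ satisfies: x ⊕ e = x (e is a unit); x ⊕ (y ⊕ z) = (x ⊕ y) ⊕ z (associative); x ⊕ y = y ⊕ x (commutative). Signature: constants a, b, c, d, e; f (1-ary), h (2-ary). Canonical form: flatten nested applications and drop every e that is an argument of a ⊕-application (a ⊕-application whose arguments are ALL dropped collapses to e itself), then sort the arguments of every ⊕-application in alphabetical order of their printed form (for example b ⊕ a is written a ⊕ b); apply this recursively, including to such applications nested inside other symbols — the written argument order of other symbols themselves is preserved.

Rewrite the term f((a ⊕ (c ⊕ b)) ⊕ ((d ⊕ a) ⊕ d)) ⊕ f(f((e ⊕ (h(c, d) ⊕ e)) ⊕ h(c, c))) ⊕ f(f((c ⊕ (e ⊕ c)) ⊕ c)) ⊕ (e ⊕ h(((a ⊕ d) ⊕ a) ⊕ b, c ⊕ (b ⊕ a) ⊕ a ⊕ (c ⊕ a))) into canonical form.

Answer: f(a ⊕ a ⊕ b ⊕ c ⊕ d ⊕ d) ⊕ f(f(c ⊕ c ⊕ c)) ⊕ f(f(h(c, c) ⊕ h(c, d))) ⊕ h(a ⊕ a ⊕ b ⊕ d, a ⊕ a ⊕ a ⊕ b ⊕ c ⊕ c)

Derivation:
Flatten:  f((a ⊕ (c ⊕ b)) ⊕ ((d ⊕ a) ⊕ d)) ⊕ f(f((e ⊕ (h(c, d) ⊕ e)) ⊕ h(c, c))) ⊕ f(f((c ⊕ (e ⊕ c)) ⊕ c)) ⊕ e ⊕ h(((a ⊕ d) ⊕ a) ⊕ b, c ⊕ (b ⊕ a) ⊕ a ⊕ (c ⊕ a))
Inside:  f((a ⊕ (c ⊕ b)) ⊕ ((d ⊕ a) ⊕ d))  →  f(a ⊕ a ⊕ b ⊕ c ⊕ d ⊕ d)
Inside:  f(f((e ⊕ (h(c, d) ⊕ e)) ⊕ h(c, c)))  →  f(f(h(c, c) ⊕ h(c, d)))
Canonicalize subterm:  f(f((c ⊕ (e ⊕ c)) ⊕ c))  →  f(f(c ⊕ c ⊕ c))
Units out:  drop e
Order the arguments:  f(a ⊕ a ⊕ b ⊕ c ⊕ d ⊕ d) ⊕ f(f(c ⊕ c ⊕ c)) ⊕ f(f(h(c, c) ⊕ h(c, d))) ⊕ h(a ⊕ a ⊕ b ⊕ d, a ⊕ a ⊕ a ⊕ b ⊕ c ⊕ c)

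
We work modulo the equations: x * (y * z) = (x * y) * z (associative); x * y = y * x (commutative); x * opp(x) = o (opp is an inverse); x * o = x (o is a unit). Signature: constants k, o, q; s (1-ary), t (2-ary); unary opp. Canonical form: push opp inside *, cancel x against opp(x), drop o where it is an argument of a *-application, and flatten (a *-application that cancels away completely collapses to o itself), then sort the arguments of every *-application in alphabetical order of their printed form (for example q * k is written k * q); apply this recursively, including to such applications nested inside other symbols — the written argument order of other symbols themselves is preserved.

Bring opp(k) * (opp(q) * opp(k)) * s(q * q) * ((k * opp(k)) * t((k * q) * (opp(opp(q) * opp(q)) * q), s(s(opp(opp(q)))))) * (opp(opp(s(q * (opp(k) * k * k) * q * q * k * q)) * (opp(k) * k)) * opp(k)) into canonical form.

Answer: opp(k) * opp(k) * opp(k) * opp(q) * s(k * k * q * q * q * q) * s(q * q) * t(k * q * q * q * q, s(s(q)))

Derivation:
Push opp inside:  distribute opp over * and collapse double opp
Collect:  opp(k) * opp(k) * opp(k) * opp(q) * s(q * q) * t(k * q * q * q * q, s(s(q))) * s(k * k * q * q * q * q)
Sort arguments:  opp(k) * opp(k) * opp(k) * opp(q) * s(k * k * q * q * q * q) * s(q * q) * t(k * q * q * q * q, s(s(q)))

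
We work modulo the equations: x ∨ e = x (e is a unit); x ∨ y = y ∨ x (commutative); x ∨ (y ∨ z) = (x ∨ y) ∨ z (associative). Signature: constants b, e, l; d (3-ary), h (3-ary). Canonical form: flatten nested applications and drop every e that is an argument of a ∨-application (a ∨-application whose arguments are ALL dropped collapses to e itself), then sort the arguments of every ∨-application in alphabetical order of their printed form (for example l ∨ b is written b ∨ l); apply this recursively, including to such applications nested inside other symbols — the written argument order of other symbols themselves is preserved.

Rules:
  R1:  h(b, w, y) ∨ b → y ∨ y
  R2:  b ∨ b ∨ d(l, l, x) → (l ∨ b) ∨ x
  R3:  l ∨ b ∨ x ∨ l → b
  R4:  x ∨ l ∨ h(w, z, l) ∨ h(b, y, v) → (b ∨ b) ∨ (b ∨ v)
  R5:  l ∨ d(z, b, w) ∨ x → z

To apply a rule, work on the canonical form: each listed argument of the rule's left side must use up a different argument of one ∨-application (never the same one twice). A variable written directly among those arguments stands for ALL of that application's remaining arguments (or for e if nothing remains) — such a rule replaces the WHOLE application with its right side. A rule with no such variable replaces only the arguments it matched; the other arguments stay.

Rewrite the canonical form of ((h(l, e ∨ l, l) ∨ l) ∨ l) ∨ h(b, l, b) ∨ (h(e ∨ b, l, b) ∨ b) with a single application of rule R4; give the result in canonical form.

Answer: b ∨ b ∨ b ∨ b

Derivation:
Canonical form:  b ∨ h(b, l, b) ∨ h(b, l, b) ∨ h(l, l, l) ∨ l ∨ l
R4 matches:  uses h(b, l, b), h(l, l, l), l;  v := b, w := l, x := b ∨ h(b, l, b) ∨ l, y := l, z := l
The extension variable absorbs all remaining arguments, so the whole application is rewritten.
Giving:  b ∨ b ∨ b ∨ b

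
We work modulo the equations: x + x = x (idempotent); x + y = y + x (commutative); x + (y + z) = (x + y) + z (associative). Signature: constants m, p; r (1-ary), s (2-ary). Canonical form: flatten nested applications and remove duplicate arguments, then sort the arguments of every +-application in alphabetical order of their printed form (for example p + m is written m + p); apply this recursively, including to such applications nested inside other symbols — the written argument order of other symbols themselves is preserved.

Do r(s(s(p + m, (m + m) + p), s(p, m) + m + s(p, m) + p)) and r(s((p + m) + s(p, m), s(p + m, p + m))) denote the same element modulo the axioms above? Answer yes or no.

Answer: no — r(s(s(m + p, m + p), m + p + s(p, m))) vs r(s(m + p + s(p, m), s(m + p, m + p)))

Derivation:
Left:  r(s(s(p + m, (m + m) + p), s(p, m) + m + s(p, m) + p))
  Work inside:  s(p, m) + m + s(p, m) + p
  Deduplicate:  drop duplicate s(p, m)
  Sort:  m + p + s(p, m)
  Reassemble:  r(s(s(m + p, m + p), m + p + s(p, m)))
Right:  r(s((p + m) + s(p, m), s(p + m, p + m)))
  Descend into:  (p + m) + s(p, m)
  Flatten:  p + m + s(p, m)
  Sort:  m + p + s(p, m)
  Reassemble:  r(s(m + p + s(p, m), s(m + p, m + p)))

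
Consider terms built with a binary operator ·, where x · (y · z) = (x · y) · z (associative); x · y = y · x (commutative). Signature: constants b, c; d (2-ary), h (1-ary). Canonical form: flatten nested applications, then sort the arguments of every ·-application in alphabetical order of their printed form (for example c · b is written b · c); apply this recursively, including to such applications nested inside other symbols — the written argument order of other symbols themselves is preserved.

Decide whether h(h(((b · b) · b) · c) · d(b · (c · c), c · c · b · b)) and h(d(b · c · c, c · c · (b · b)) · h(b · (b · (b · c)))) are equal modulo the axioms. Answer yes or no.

Answer: yes — both canonical forms are h(d(b · c · c, b · b · c · c) · h(b · b · b · c))

Derivation:
Left:  h(h(((b · b) · b) · c) · d(b · (c · c), c · c · b · b))
  Work inside:  h(((b · b) · b) · c) · d(b · (c · c), c · c · b · b)
  Inside:  h(((b · b) · b) · c)  →  h(b · b · b · c)
  Simplify inside:  d(b · (c · c), c · c · b · b)  →  d(b · c · c, b · b · c · c)
  Order the arguments:  d(b · c · c, b · b · c · c) · h(b · b · b · c)
  Reassemble:  h(d(b · c · c, b · b · c · c) · h(b · b · b · c))
Right:  h(d(b · c · c, c · c · (b · b)) · h(b · (b · (b · c))))
  Work inside:  d(b · c · c, c · c · (b · b)) · h(b · (b · (b · c)))
  Canonicalize subterm:  d(b · c · c, c · c · (b · b))  →  d(b · c · c, b · b · c · c)
  Canonicalize subterm:  h(b · (b · (b · c)))  →  h(b · b · b · c)
  Order the arguments:  d(b · c · c, b · b · c · c) · h(b · b · b · c)
  Rebuild:  h(d(b · c · c, b · b · c · c) · h(b · b · b · c))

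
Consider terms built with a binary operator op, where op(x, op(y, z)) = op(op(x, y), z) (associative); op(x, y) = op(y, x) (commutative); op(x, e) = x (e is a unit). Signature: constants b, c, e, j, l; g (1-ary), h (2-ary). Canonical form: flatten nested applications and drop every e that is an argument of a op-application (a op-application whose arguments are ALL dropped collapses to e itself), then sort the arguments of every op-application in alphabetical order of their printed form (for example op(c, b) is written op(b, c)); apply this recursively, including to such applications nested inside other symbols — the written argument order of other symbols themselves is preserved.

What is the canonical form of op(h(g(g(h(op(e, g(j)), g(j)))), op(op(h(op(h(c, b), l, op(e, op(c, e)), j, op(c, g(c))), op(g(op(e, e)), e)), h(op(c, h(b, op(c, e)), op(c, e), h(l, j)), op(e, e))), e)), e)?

Inside:  h(g(g(h(op(e, g(j)), g(j)))), op(op(h(op(h(c, b), l, op(e, op(c, e)), j, op(c, g(c))), op(g(op(e, e)), e)), h(op(c, h(b, op(c, e)), op(c, e), h(l, j)), op(e, e))), e))  →  h(g(g(h(g(j), g(j)))), op(h(op(c, c, g(c), h(c, b), j, l), g(e)), h(op(c, c, h(b, c), h(l, j)), e)))
Units out:  drop e
Sort:  h(g(g(h(g(j), g(j)))), op(h(op(c, c, g(c), h(c, b), j, l), g(e)), h(op(c, c, h(b, c), h(l, j)), e)))

Answer: h(g(g(h(g(j), g(j)))), op(h(op(c, c, g(c), h(c, b), j, l), g(e)), h(op(c, c, h(b, c), h(l, j)), e)))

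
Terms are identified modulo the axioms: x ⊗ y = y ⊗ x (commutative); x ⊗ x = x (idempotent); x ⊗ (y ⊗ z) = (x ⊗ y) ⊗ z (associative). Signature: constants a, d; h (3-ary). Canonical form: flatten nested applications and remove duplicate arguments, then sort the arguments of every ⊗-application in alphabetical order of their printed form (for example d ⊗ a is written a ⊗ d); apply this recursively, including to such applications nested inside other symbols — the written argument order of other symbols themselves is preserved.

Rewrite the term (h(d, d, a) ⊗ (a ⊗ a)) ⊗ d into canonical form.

Un-nest:  h(d, d, a) ⊗ a ⊗ a ⊗ d
Idempotence:  drop duplicate a
Order the arguments:  a ⊗ d ⊗ h(d, d, a)

Answer: a ⊗ d ⊗ h(d, d, a)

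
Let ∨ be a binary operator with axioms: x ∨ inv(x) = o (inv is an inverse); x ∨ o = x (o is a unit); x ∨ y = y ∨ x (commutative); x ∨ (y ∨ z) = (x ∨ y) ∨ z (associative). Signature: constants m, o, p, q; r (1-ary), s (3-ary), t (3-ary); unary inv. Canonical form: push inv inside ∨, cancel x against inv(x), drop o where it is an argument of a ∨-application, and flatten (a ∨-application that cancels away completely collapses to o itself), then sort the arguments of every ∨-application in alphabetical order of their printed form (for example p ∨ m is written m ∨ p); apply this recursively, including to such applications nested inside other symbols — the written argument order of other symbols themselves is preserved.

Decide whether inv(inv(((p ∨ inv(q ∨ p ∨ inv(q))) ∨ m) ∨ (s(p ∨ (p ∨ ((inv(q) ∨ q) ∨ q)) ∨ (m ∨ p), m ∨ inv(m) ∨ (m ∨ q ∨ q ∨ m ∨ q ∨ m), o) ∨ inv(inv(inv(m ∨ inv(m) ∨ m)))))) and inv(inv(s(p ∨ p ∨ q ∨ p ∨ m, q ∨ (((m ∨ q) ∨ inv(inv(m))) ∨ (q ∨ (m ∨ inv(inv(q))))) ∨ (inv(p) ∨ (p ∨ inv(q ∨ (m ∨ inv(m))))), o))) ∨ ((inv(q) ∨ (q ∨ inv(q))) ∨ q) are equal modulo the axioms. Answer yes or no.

Answer: yes — both canonical forms are s(m ∨ p ∨ p ∨ p ∨ q, m ∨ m ∨ m ∨ q ∨ q ∨ q, o)

Derivation:
Left:  inv(inv(((p ∨ inv(q ∨ p ∨ inv(q))) ∨ m) ∨ (s(p ∨ (p ∨ ((inv(q) ∨ q) ∨ q)) ∨ (m ∨ p), m ∨ inv(m) ∨ (m ∨ q ∨ q ∨ m ∨ q ∨ m), o) ∨ inv(inv(inv(m ∨ inv(m) ∨ m))))))
  Push inv inside:  distribute inv over ∨ and collapse double inv
  Cancel:  p cancels; q cancels; m cancels
  Collect terms:  s(m ∨ p ∨ p ∨ p ∨ q, m ∨ m ∨ m ∨ q ∨ q ∨ q, o)
Right:  inv(inv(s(p ∨ p ∨ q ∨ p ∨ m, q ∨ (((m ∨ q) ∨ inv(inv(m))) ∨ (q ∨ (m ∨ inv(inv(q))))) ∨ (inv(p) ∨ (p ∨ inv(q ∨ (m ∨ inv(m))))), o))) ∨ ((inv(q) ∨ (q ∨ inv(q))) ∨ q)
  Push inv inside:  distribute inv over ∨ and collapse double inv
  Cancel:  q cancels
  Collect:  s(m ∨ p ∨ p ∨ p ∨ q, m ∨ m ∨ m ∨ q ∨ q ∨ q, o)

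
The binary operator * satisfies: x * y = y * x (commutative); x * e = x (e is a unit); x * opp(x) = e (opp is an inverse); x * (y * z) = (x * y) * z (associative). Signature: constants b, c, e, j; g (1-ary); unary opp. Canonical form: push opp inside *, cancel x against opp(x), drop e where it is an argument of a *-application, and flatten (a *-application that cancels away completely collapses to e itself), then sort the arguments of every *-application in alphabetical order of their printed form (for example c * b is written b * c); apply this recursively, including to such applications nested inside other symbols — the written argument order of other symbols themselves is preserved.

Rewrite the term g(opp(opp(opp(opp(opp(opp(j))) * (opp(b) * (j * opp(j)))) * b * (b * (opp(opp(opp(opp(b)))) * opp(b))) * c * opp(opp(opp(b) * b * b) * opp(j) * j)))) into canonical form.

Answer: g(b * b * b * b * c * j)

Derivation:
Focus inside:  opp(opp(opp(opp(j))) * (opp(b) * (j * opp(j)))) * b * (b * (opp(opp(opp(opp(b)))) * opp(b))) * c * opp(opp(opp(b) * b * b) * opp(j) * j)
Push opp inside:  distribute opp over * and collapse double opp
Collect terms:  j * b * b * b * b * c
Order the arguments:  b * b * b * b * c * j
Put back:  g(b * b * b * b * c * j)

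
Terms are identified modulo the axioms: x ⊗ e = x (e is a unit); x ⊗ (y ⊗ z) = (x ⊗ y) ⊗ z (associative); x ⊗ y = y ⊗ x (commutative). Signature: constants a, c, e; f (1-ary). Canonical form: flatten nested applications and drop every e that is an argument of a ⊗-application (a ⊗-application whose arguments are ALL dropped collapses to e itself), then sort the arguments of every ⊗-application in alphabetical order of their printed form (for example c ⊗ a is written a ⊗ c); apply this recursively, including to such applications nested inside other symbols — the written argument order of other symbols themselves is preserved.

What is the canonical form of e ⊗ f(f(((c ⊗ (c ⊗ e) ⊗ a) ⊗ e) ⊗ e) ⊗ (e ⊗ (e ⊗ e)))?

Canonicalize subterm:  f(f(((c ⊗ (c ⊗ e) ⊗ a) ⊗ e) ⊗ e) ⊗ (e ⊗ (e ⊗ e)))  →  f(f(a ⊗ c ⊗ c))
Unit:  drop e
Sort:  f(f(a ⊗ c ⊗ c))

Answer: f(f(a ⊗ c ⊗ c))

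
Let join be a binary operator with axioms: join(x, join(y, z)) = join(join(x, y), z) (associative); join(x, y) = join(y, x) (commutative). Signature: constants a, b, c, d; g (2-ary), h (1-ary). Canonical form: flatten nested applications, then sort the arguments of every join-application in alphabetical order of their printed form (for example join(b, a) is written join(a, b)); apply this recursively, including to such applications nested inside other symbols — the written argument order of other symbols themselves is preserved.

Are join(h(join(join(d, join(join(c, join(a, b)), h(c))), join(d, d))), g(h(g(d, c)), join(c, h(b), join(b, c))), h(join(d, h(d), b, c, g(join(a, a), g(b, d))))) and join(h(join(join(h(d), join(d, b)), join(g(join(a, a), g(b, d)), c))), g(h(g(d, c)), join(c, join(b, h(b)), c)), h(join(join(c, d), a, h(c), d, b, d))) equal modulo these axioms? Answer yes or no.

Answer: yes — both canonical forms are join(g(h(g(d, c)), join(b, c, c, h(b))), h(join(a, b, c, d, d, d, h(c))), h(join(b, c, d, g(join(a, a), g(b, d)), h(d))))

Derivation:
Left:  join(h(join(join(d, join(join(c, join(a, b)), h(c))), join(d, d))), g(h(g(d, c)), join(c, h(b), join(b, c))), h(join(d, h(d), b, c, g(join(a, a), g(b, d)))))
  Simplify inside:  h(join(join(d, join(join(c, join(a, b)), h(c))), join(d, d)))  →  h(join(a, b, c, d, d, d, h(c)))
  Canonicalize subterm:  g(h(g(d, c)), join(c, h(b), join(b, c)))  →  g(h(g(d, c)), join(b, c, c, h(b)))
  Simplify inside:  h(join(d, h(d), b, c, g(join(a, a), g(b, d))))  →  h(join(b, c, d, g(join(a, a), g(b, d)), h(d)))
  Order the arguments:  join(g(h(g(d, c)), join(b, c, c, h(b))), h(join(a, b, c, d, d, d, h(c))), h(join(b, c, d, g(join(a, a), g(b, d)), h(d))))
Right:  join(h(join(join(h(d), join(d, b)), join(g(join(a, a), g(b, d)), c))), g(h(g(d, c)), join(c, join(b, h(b)), c)), h(join(join(c, d), a, h(c), d, b, d)))
  Simplify inside:  h(join(join(h(d), join(d, b)), join(g(join(a, a), g(b, d)), c)))  →  h(join(b, c, d, g(join(a, a), g(b, d)), h(d)))
  Canonicalize subterm:  g(h(g(d, c)), join(c, join(b, h(b)), c))  →  g(h(g(d, c)), join(b, c, c, h(b)))
  Canonicalize subterm:  h(join(join(c, d), a, h(c), d, b, d))  →  h(join(a, b, c, d, d, d, h(c)))
  Sort arguments:  join(g(h(g(d, c)), join(b, c, c, h(b))), h(join(a, b, c, d, d, d, h(c))), h(join(b, c, d, g(join(a, a), g(b, d)), h(d))))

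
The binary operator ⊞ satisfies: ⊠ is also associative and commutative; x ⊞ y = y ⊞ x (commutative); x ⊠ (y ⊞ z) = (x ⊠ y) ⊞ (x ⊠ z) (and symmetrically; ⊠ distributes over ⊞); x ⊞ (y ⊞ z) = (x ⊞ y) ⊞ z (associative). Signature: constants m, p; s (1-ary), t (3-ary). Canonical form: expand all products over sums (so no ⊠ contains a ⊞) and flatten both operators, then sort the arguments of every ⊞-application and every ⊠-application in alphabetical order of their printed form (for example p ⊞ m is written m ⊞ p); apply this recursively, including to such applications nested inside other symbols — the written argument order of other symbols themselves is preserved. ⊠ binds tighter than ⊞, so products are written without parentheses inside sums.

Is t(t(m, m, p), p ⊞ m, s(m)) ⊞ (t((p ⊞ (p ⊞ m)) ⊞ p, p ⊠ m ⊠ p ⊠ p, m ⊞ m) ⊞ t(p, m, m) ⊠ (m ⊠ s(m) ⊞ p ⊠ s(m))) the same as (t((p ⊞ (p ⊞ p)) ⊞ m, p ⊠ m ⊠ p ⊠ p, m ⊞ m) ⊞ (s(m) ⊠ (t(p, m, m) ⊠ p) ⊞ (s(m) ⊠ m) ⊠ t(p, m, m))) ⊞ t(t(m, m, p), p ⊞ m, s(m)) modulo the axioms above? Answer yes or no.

Answer: yes — both canonical forms are m ⊠ s(m) ⊠ t(p, m, m) ⊞ p ⊠ s(m) ⊠ t(p, m, m) ⊞ t(m ⊞ p ⊞ p ⊞ p, m ⊠ p ⊠ p ⊠ p, m ⊞ m) ⊞ t(t(m, m, p), m ⊞ p, s(m))

Derivation:
Left:  t(t(m, m, p), p ⊞ m, s(m)) ⊞ (t((p ⊞ (p ⊞ m)) ⊞ p, p ⊠ m ⊠ p ⊠ p, m ⊞ m) ⊞ t(p, m, m) ⊠ (m ⊠ s(m) ⊞ p ⊠ s(m)))
  Distribute:  t(t(m, m, p), m ⊞ p, s(m)) ⊞ t(m ⊞ p ⊞ p ⊞ p, m ⊠ p ⊠ p ⊠ p, m ⊞ m) ⊞ m ⊠ s(m) ⊠ t(p, m, m) ⊞ p ⊠ s(m) ⊠ t(p, m, m)
  Order the arguments:  m ⊠ s(m) ⊠ t(p, m, m) ⊞ p ⊠ s(m) ⊠ t(p, m, m) ⊞ t(m ⊞ p ⊞ p ⊞ p, m ⊠ p ⊠ p ⊠ p, m ⊞ m) ⊞ t(t(m, m, p), m ⊞ p, s(m))
Right:  (t((p ⊞ (p ⊞ p)) ⊞ m, p ⊠ m ⊠ p ⊠ p, m ⊞ m) ⊞ (s(m) ⊠ (t(p, m, m) ⊠ p) ⊞ (s(m) ⊠ m) ⊠ t(p, m, m))) ⊞ t(t(m, m, p), p ⊞ m, s(m))
  Flatten:  t(m ⊞ p ⊞ p ⊞ p, m ⊠ p ⊠ p ⊠ p, m ⊞ m) ⊞ p ⊠ s(m) ⊠ t(p, m, m) ⊞ m ⊠ s(m) ⊠ t(p, m, m) ⊞ t(t(m, m, p), m ⊞ p, s(m))
  Sort:  m ⊠ s(m) ⊠ t(p, m, m) ⊞ p ⊠ s(m) ⊠ t(p, m, m) ⊞ t(m ⊞ p ⊞ p ⊞ p, m ⊠ p ⊠ p ⊠ p, m ⊞ m) ⊞ t(t(m, m, p), m ⊞ p, s(m))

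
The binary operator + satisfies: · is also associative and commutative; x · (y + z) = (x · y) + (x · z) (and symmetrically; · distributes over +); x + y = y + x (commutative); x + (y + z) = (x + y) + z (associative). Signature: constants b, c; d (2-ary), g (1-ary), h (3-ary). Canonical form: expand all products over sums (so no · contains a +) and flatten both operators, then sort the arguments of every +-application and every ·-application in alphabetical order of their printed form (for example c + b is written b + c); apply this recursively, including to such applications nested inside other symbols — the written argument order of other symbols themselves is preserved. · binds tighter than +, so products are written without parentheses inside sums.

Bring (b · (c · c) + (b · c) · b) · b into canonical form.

Distribute:  b · b · c · c + b · b · b · c
Sort:  b · b · b · c + b · b · c · c

Answer: b · b · b · c + b · b · c · c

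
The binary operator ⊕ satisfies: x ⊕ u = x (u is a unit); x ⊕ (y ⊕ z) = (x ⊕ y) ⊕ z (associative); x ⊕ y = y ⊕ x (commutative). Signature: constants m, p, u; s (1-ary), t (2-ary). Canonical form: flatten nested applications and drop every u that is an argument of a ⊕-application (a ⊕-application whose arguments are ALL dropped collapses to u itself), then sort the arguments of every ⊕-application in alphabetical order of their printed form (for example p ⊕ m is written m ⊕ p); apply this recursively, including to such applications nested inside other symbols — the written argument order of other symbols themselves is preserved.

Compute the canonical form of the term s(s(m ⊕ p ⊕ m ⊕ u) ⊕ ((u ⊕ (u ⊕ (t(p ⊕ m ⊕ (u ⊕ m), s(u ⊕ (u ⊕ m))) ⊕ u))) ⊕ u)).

Descend into:  s(m ⊕ p ⊕ m ⊕ u) ⊕ ((u ⊕ (u ⊕ (t(p ⊕ m ⊕ (u ⊕ m), s(u ⊕ (u ⊕ m))) ⊕ u))) ⊕ u)
Un-nest:  s(m ⊕ p ⊕ m ⊕ u) ⊕ u ⊕ u ⊕ t(p ⊕ m ⊕ (u ⊕ m), s(u ⊕ (u ⊕ m))) ⊕ u ⊕ u
Inside:  s(m ⊕ p ⊕ m ⊕ u)  →  s(m ⊕ m ⊕ p)
Canonicalize subterm:  t(p ⊕ m ⊕ (u ⊕ m), s(u ⊕ (u ⊕ m)))  →  t(m ⊕ m ⊕ p, s(m))
Drop the unit:  drop u (×4)
Order the arguments:  s(m ⊕ m ⊕ p) ⊕ t(m ⊕ m ⊕ p, s(m))
Reassemble:  s(s(m ⊕ m ⊕ p) ⊕ t(m ⊕ m ⊕ p, s(m)))

Answer: s(s(m ⊕ m ⊕ p) ⊕ t(m ⊕ m ⊕ p, s(m)))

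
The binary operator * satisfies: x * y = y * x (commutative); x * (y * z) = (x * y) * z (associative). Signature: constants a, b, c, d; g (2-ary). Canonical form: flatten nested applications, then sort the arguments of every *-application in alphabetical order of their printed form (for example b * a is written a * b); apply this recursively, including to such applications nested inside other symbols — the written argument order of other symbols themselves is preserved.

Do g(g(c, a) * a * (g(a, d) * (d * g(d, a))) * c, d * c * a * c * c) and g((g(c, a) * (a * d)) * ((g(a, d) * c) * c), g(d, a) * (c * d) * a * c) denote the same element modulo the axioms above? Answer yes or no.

Answer: no — g(a * c * d * g(a, d) * g(c, a) * g(d, a), a * c * c * c * d) vs g(a * c * c * d * g(a, d) * g(c, a), a * c * c * d * g(d, a))

Derivation:
Left:  g(g(c, a) * a * (g(a, d) * (d * g(d, a))) * c, d * c * a * c * c)
  Work inside:  g(c, a) * a * (g(a, d) * (d * g(d, a))) * c
  Flatten:  g(c, a) * a * g(a, d) * d * g(d, a) * c
  Sort:  a * c * d * g(a, d) * g(c, a) * g(d, a)
  Rebuild:  g(a * c * d * g(a, d) * g(c, a) * g(d, a), a * c * c * c * d)
Right:  g((g(c, a) * (a * d)) * ((g(a, d) * c) * c), g(d, a) * (c * d) * a * c)
  Focus inside:  (g(c, a) * (a * d)) * ((g(a, d) * c) * c)
  Merge nested applications:  g(c, a) * a * d * g(a, d) * c * c
  Sort:  a * c * c * d * g(a, d) * g(c, a)
  Rebuild:  g(a * c * c * d * g(a, d) * g(c, a), a * c * c * d * g(d, a))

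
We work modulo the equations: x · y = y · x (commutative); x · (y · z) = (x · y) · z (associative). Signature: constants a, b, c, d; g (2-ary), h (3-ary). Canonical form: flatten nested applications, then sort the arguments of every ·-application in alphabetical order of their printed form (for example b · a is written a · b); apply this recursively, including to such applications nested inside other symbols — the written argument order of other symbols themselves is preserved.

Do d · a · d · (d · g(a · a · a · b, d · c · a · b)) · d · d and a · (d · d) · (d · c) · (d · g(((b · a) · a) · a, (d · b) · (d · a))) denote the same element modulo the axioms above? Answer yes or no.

Answer: no — a · d · d · d · d · d · g(a · a · a · b, a · b · c · d) vs a · c · d · d · d · d · g(a · a · a · b, a · b · d · d)

Derivation:
Left:  d · a · d · (d · g(a · a · a · b, d · c · a · b)) · d · d
  Merge nested applications:  d · a · d · d · g(a · a · a · b, d · c · a · b) · d · d
  Simplify inside:  g(a · a · a · b, d · c · a · b)  →  g(a · a · a · b, a · b · c · d)
  Sort:  a · d · d · d · d · d · g(a · a · a · b, a · b · c · d)
Right:  a · (d · d) · (d · c) · (d · g(((b · a) · a) · a, (d · b) · (d · a)))
  Flatten:  a · d · d · d · c · d · g(((b · a) · a) · a, (d · b) · (d · a))
  Canonicalize subterm:  g(((b · a) · a) · a, (d · b) · (d · a))  →  g(a · a · a · b, a · b · d · d)
  Sort:  a · c · d · d · d · d · g(a · a · a · b, a · b · d · d)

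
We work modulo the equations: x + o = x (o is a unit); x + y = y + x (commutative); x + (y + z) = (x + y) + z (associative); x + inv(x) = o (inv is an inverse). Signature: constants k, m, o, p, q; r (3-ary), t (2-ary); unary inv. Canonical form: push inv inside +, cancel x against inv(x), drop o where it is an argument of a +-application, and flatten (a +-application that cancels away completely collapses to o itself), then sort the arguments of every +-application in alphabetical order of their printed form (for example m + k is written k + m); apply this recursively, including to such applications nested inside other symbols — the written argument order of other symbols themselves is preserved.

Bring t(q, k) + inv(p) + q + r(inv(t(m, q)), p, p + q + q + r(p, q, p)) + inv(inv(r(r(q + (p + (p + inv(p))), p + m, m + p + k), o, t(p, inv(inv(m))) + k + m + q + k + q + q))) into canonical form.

Push inv inside:  distribute inv over + and collapse double inv
Combine occurrences:  t(q, k) + inv(p) + q + r(inv(t(m, q)), p, p + q + q + r(p, q, p)) + r(r(p + q, m + p, k + m + p), o, k + k + m + q + q + q + t(p, m))
Sort:  inv(p) + q + r(inv(t(m, q)), p, p + q + q + r(p, q, p)) + r(r(p + q, m + p, k + m + p), o, k + k + m + q + q + q + t(p, m)) + t(q, k)

Answer: inv(p) + q + r(inv(t(m, q)), p, p + q + q + r(p, q, p)) + r(r(p + q, m + p, k + m + p), o, k + k + m + q + q + q + t(p, m)) + t(q, k)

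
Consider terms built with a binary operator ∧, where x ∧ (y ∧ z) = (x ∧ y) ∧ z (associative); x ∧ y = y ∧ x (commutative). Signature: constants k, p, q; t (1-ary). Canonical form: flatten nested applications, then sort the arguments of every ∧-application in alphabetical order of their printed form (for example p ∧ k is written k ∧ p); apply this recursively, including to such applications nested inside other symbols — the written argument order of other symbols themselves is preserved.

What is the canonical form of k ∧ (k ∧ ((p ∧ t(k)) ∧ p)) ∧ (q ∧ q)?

Answer: k ∧ k ∧ p ∧ p ∧ q ∧ q ∧ t(k)

Derivation:
Flatten:  k ∧ k ∧ p ∧ t(k) ∧ p ∧ q ∧ q
Sort arguments:  k ∧ k ∧ p ∧ p ∧ q ∧ q ∧ t(k)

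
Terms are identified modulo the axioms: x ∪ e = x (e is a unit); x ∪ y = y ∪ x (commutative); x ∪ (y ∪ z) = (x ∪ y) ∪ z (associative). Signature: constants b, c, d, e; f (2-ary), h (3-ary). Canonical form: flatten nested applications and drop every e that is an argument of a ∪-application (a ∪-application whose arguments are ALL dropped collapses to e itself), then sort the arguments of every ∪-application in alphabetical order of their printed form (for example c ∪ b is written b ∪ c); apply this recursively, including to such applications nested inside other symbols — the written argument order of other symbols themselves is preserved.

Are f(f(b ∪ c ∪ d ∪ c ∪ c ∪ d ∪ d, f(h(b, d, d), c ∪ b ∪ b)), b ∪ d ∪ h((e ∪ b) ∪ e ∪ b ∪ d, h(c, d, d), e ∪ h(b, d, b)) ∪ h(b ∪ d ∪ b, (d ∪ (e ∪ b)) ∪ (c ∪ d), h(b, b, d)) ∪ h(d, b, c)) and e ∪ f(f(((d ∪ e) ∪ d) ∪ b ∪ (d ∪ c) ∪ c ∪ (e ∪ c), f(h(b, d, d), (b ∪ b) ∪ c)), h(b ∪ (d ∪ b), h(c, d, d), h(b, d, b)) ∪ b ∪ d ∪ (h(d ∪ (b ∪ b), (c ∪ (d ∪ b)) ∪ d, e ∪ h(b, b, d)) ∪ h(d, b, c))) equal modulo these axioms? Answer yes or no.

Left:  f(f(b ∪ c ∪ d ∪ c ∪ c ∪ d ∪ d, f(h(b, d, d), c ∪ b ∪ b)), b ∪ d ∪ h((e ∪ b) ∪ e ∪ b ∪ d, h(c, d, d), e ∪ h(b, d, b)) ∪ h(b ∪ d ∪ b, (d ∪ (e ∪ b)) ∪ (c ∪ d), h(b, b, d)) ∪ h(d, b, c))
  Work inside:  b ∪ d ∪ h((e ∪ b) ∪ e ∪ b ∪ d, h(c, d, d), e ∪ h(b, d, b)) ∪ h(b ∪ d ∪ b, (d ∪ (e ∪ b)) ∪ (c ∪ d), h(b, b, d)) ∪ h(d, b, c)
  Simplify inside:  h((e ∪ b) ∪ e ∪ b ∪ d, h(c, d, d), e ∪ h(b, d, b))  →  h(b ∪ b ∪ d, h(c, d, d), h(b, d, b))
  Simplify inside:  h(b ∪ d ∪ b, (d ∪ (e ∪ b)) ∪ (c ∪ d), h(b, b, d))  →  h(b ∪ b ∪ d, b ∪ c ∪ d ∪ d, h(b, b, d))
  Sort:  b ∪ d ∪ h(b ∪ b ∪ d, b ∪ c ∪ d ∪ d, h(b, b, d)) ∪ h(b ∪ b ∪ d, h(c, d, d), h(b, d, b)) ∪ h(d, b, c)
  Rebuild:  f(f(b ∪ c ∪ c ∪ c ∪ d ∪ d ∪ d, f(h(b, d, d), b ∪ b ∪ c)), b ∪ d ∪ h(b ∪ b ∪ d, b ∪ c ∪ d ∪ d, h(b, b, d)) ∪ h(b ∪ b ∪ d, h(c, d, d), h(b, d, b)) ∪ h(d, b, c))
Right:  e ∪ f(f(((d ∪ e) ∪ d) ∪ b ∪ (d ∪ c) ∪ c ∪ (e ∪ c), f(h(b, d, d), (b ∪ b) ∪ c)), h(b ∪ (d ∪ b), h(c, d, d), h(b, d, b)) ∪ b ∪ d ∪ (h(d ∪ (b ∪ b), (c ∪ (d ∪ b)) ∪ d, e ∪ h(b, b, d)) ∪ h(d, b, c)))
  Inside:  f(f(((d ∪ e) ∪ d) ∪ b ∪ (d ∪ c) ∪ c ∪ (e ∪ c), f(h(b, d, d), (b ∪ b) ∪ c)), h(b ∪ (d ∪ b), h(c, d, d), h(b, d, b)) ∪ b ∪ d ∪ (h(d ∪ (b ∪ b), (c ∪ (d ∪ b)) ∪ d, e ∪ h(b, b, d)) ∪ h(d, b, c)))  →  f(f(b ∪ c ∪ c ∪ c ∪ d ∪ d ∪ d, f(h(b, d, d), b ∪ b ∪ c)), b ∪ d ∪ h(b ∪ b ∪ d, b ∪ c ∪ d ∪ d, h(b, b, d)) ∪ h(b ∪ b ∪ d, h(c, d, d), h(b, d, b)) ∪ h(d, b, c))
  Drop the unit:  drop e
  Order the arguments:  f(f(b ∪ c ∪ c ∪ c ∪ d ∪ d ∪ d, f(h(b, d, d), b ∪ b ∪ c)), b ∪ d ∪ h(b ∪ b ∪ d, b ∪ c ∪ d ∪ d, h(b, b, d)) ∪ h(b ∪ b ∪ d, h(c, d, d), h(b, d, b)) ∪ h(d, b, c))

Answer: yes — both canonical forms are f(f(b ∪ c ∪ c ∪ c ∪ d ∪ d ∪ d, f(h(b, d, d), b ∪ b ∪ c)), b ∪ d ∪ h(b ∪ b ∪ d, b ∪ c ∪ d ∪ d, h(b, b, d)) ∪ h(b ∪ b ∪ d, h(c, d, d), h(b, d, b)) ∪ h(d, b, c))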